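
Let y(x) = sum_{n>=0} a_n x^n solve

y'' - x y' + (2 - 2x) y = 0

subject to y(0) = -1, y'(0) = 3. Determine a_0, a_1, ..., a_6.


Ansatz: y(x) = sum_{n>=0} a_n x^n, so y'(x) = sum_{n>=1} n a_n x^(n-1) and y''(x) = sum_{n>=2} n(n-1) a_n x^(n-2).
Substitute into P(x) y'' + Q(x) y' + R(x) y = 0 with P(x) = 1, Q(x) = -x, R(x) = 2 - 2x, and match powers of x.
Initial conditions: a_0 = -1, a_1 = 3.
Setting the coefficient of each power of x to zero and solving order by order (substituting the coefficients already found):
  x^0: 2 a_2 + 2 a_0 = 0  ->  2 a_2 = -2 a_0 = 2  ->  a_2 = 1
  x^1: 6 a_3 + a_1 - 2 a_0 = 0  ->  6 a_3 = -a_1 + 2 a_0 = -5  ->  a_3 = -5/6
  x^2: 12 a_4 - 2 a_1 = 0  ->  12 a_4 = 2 a_1 = 6  ->  a_4 = 1/2
  x^3: 20 a_5 - a_3 - 2 a_2 = 0  ->  20 a_5 = a_3 + 2 a_2 = 7/6  ->  a_5 = 7/120
  x^4: 30 a_6 - 2 a_4 - 2 a_3 = 0  ->  30 a_6 = 2 a_4 + 2 a_3 = -2/3  ->  a_6 = -1/45
Truncated series: y(x) = -1 + 3 x + x^2 - (5/6) x^3 + (1/2) x^4 + (7/120) x^5 - (1/45) x^6 + O(x^7).

a_0 = -1; a_1 = 3; a_2 = 1; a_3 = -5/6; a_4 = 1/2; a_5 = 7/120; a_6 = -1/45


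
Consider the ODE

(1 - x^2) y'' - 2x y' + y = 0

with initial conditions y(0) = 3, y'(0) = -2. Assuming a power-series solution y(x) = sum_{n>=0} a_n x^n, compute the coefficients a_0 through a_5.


Ansatz: y(x) = sum_{n>=0} a_n x^n, so y'(x) = sum_{n>=1} n a_n x^(n-1) and y''(x) = sum_{n>=2} n(n-1) a_n x^(n-2).
Substitute into P(x) y'' + Q(x) y' + R(x) y = 0 with P(x) = 1 - x^2, Q(x) = -2x, R(x) = 1, and match powers of x.
Initial conditions: a_0 = 3, a_1 = -2.
Setting the coefficient of each power of x to zero and solving order by order (substituting the coefficients already found):
  x^0: 2 a_2 + a_0 = 0  ->  2 a_2 = -a_0 = -3  ->  a_2 = -3/2
  x^1: 6 a_3 - a_1 = 0  ->  6 a_3 = a_1 = -2  ->  a_3 = -1/3
  x^2: 12 a_4 - 5 a_2 = 0  ->  12 a_4 = 5 a_2 = -15/2  ->  a_4 = -5/8
  x^3: 20 a_5 - 11 a_3 = 0  ->  20 a_5 = 11 a_3 = -11/3  ->  a_5 = -11/60
Truncated series: y(x) = 3 - 2 x - (3/2) x^2 - (1/3) x^3 - (5/8) x^4 - (11/60) x^5 + O(x^6).

a_0 = 3; a_1 = -2; a_2 = -3/2; a_3 = -1/3; a_4 = -5/8; a_5 = -11/60


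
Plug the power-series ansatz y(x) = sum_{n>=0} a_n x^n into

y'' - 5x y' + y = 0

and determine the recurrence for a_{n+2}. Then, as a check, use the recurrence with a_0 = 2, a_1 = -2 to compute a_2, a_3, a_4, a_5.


Substitute y = sum_n a_n x^n.
y''(x) has coefficient (n+2)(n+1) a_{n+2} at x^n;
-5 x y'(x) has coefficient -5 n a_n at x^n (shift);
y(x) has coefficient 1 a_n at x^n.
Matching x^n: (n+2)(n+1) a_{n+2} + (-5n + 1) a_n = 0.
Thus a_{n+2} = (5n - 1) / ((n+1)(n+2)) * a_n.

Check with a_0 = 2, a_1 = -2 (apply the recurrence for n = 0, 1, 2, 3): a_0 = 2, a_1 = -2, a_2 = -1, a_3 = -4/3, a_4 = -3/4, a_5 = -14/15.

a_(n+2) = (5n - 1) / ((n+1)(n+2)) * a_n; check: a_0 = 2, a_1 = -2, a_2 = -1, a_3 = -4/3, a_4 = -3/4, a_5 = -14/15


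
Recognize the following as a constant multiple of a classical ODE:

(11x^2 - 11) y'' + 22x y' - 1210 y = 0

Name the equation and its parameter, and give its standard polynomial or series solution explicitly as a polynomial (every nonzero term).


All three coefficients share the factor -11; dividing through by -11 gives  (1 - x^2) y'' - 2x y' + 110 y = 0.
This matches the Legendre equation (1 - x^2) y'' - 2x y' + n(n+1) y = 0 (note the -2x y' term) with n(n+1) = 110, so n = 10; the polynomial solution is P_10(x).
With y = sum_k a_k x^k, matching x^k gives (k+2)(k+1) a_{k+2} = [k(k+1) - n(n+1)] a_k = (k - 10)(k + 11) a_k. The right side vanishes at k = 10, so the series with the parity of 10 terminates at degree 10.
Standard normalization (P_n(1) = 1): leading coefficient (2n)!/(2^n (n!)^2) = 2432902008176640000/(1024*13168189440000) = 46189/256, so a_10 = 46189/256. Work downward with a_k = (k+1)(k+2) a_{k+2} / ((k - 10)(k + 11)):
  a_8 = (9)(10)(46189/256) / ((8 - 10)(8 + 11)) = (2078505/128)/(-38) = -109395/256
  a_6 = (7)(8)(-109395/256) / ((6 - 10)(6 + 11)) = (-765765/32)/(-68) = 45045/128
  a_4 = (5)(6)(45045/128) / ((4 - 10)(4 + 11)) = (675675/64)/(-90) = -15015/128
  a_2 = (3)(4)(-15015/128) / ((2 - 10)(2 + 11)) = (-45045/32)/(-104) = 3465/256
  a_0 = (1)(2)(3465/256) / ((0 - 10)(0 + 11)) = (3465/128)/(-110) = -63/256
Hence P_10(x) = 46189 x^10/256 - 109395 x^8/256 + 45045 x^6/128 - 15015 x^4/128 + 3465 x^2/256 - 63/256.

P_10(x); series = 46189 x^10/256 - 109395 x^8/256 + 45045 x^6/128 - 15015 x^4/128 + 3465 x^2/256 - 63/256


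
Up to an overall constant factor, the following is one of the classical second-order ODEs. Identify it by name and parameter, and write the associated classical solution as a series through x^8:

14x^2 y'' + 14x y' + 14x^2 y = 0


All three coefficients share the factor 14; dividing through by 14 gives  x^2 y'' + x y' + x^2 y = 0.
This matches the Bessel equation x^2 y'' + x y' + (x^2 - nu^2) y = 0 with nu^2 = 0, so nu = 0; the solution bounded at x = 0 is J_0(x).
Frobenius at x = 0: indicial roots ±nu; for r = nu the recurrence k(k + 2nu) c_k = -c_{k-2} gives the standard series J_nu(x) = sum_{k>=0} (-1)^k / (k! (k+nu)!) (x/2)^(2k+nu). Evaluate the first 5 terms:
  k = 0: (-1)^0 / (0! * 0! * 2^0) x^0 = 1/(1*1*1) x^0 = (1) x^0
  k = 1: (-1)^1 / (1! * 1! * 2^2) x^2 = -1/(1*1*4) x^2 = (-1/4) x^2
  k = 2: (-1)^2 / (2! * 2! * 2^4) x^4 = 1/(2*2*16) x^4 = (1/64) x^4
  k = 3: (-1)^3 / (3! * 3! * 2^6) x^6 = -1/(6*6*64) x^6 = (-1/2304) x^6
  k = 4: (-1)^4 / (4! * 4! * 2^8) x^8 = 1/(24*24*256) x^8 = (1/147456) x^8
Hence J_0(x) = x^8/147456 - x^6/2304 + x^4/64 - x^2/4 + 1 + ....

J_0(x); series = x^8/147456 - x^6/2304 + x^4/64 - x^2/4 + 1


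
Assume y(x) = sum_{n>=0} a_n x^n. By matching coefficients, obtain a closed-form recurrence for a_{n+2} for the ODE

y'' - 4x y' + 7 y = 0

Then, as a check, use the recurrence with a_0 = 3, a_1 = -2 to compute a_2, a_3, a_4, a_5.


Substitute y = sum_n a_n x^n.
y''(x) has coefficient (n+2)(n+1) a_{n+2} at x^n;
-4 x y'(x) has coefficient -4 n a_n at x^n (shift);
7 y(x) has coefficient 7 a_n at x^n.
Matching x^n: (n+2)(n+1) a_{n+2} + (-4n + 7) a_n = 0.
Thus a_{n+2} = (4n - 7) / ((n+1)(n+2)) * a_n.

Check with a_0 = 3, a_1 = -2 (apply the recurrence for n = 0, 1, 2, 3): a_0 = 3, a_1 = -2, a_2 = -21/2, a_3 = 1, a_4 = -7/8, a_5 = 1/4.

a_(n+2) = (4n - 7) / ((n+1)(n+2)) * a_n; check: a_0 = 3, a_1 = -2, a_2 = -21/2, a_3 = 1, a_4 = -7/8, a_5 = 1/4


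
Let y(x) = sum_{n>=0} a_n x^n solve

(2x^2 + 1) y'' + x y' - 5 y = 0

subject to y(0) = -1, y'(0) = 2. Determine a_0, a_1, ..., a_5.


Ansatz: y(x) = sum_{n>=0} a_n x^n, so y'(x) = sum_{n>=1} n a_n x^(n-1) and y''(x) = sum_{n>=2} n(n-1) a_n x^(n-2).
Substitute into P(x) y'' + Q(x) y' + R(x) y = 0 with P(x) = 2x^2 + 1, Q(x) = x, R(x) = -5, and match powers of x.
Initial conditions: a_0 = -1, a_1 = 2.
Setting the coefficient of each power of x to zero and solving order by order (substituting the coefficients already found):
  x^0: 2 a_2 - 5 a_0 = 0  ->  2 a_2 = 5 a_0 = -5  ->  a_2 = -5/2
  x^1: 6 a_3 - 4 a_1 = 0  ->  6 a_3 = 4 a_1 = 8  ->  a_3 = 4/3
  x^2: 12 a_4 + a_2 = 0  ->  12 a_4 = -a_2 = 5/2  ->  a_4 = 5/24
  x^3: 20 a_5 + 10 a_3 = 0  ->  20 a_5 = -10 a_3 = -40/3  ->  a_5 = -2/3
Truncated series: y(x) = -1 + 2 x - (5/2) x^2 + (4/3) x^3 + (5/24) x^4 - (2/3) x^5 + O(x^6).

a_0 = -1; a_1 = 2; a_2 = -5/2; a_3 = 4/3; a_4 = 5/24; a_5 = -2/3


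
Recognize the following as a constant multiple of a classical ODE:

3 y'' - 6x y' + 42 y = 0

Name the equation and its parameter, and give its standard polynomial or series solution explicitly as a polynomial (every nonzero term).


All three coefficients share the factor 3; dividing through by 3 gives  y'' - 2x y' + 14 y = 0.
This matches the Hermite equation y'' - 2x y' + 2n y = 0 with 2n = 14, so n = 7; the polynomial solution is H_7(x).
With y = sum_k a_k x^k, matching x^k gives (k+2)(k+1) a_{k+2} = 2(k - n) a_k = 2(k - 7) a_k. The right side vanishes at k = 7, so the series with the parity of 7 terminates at degree 7.
Standard normalization: leading coefficient of H_n is 2^n, so a_7 = 2^7 = 128. Work downward with a_k = (k+1)(k+2) a_{k+2} / (2(k - n)):
  a_5 = (6)(7)(128) / (2(5 - 7)) = 5376/(-4) = -1344
  a_3 = (4)(5)(-1344) / (2(3 - 7)) = -26880/(-8) = 3360
  a_1 = (2)(3)(3360) / (2(1 - 7)) = 20160/(-12) = -1680
Hence H_7(x) = 128 x^7 - 1344 x^5 + 3360 x^3 - 1680 x.

H_7(x); series = 128 x^7 - 1344 x^5 + 3360 x^3 - 1680 x


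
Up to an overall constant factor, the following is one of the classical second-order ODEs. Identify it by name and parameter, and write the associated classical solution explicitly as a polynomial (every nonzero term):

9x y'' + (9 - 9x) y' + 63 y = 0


All three coefficients share the factor 9; dividing through by 9 gives  x y'' + (1 - x) y' + 7 y = 0.
This matches the Laguerre equation x y'' + (1 - x) y' + n y = 0 with n = 7; the polynomial solution is L_7(x).
With y = sum_k a_k x^k, matching x^k gives (k+1)k a_{k+1} + (k+1) a_{k+1} - k a_k + n a_k = 0, i.e. (k+1)^2 a_{k+1} = (k - n) a_k = (k - 7) a_k. The right side vanishes at k = 7, so the series terminates at degree 7.
Standard normalization L_n(0) = 1 gives a_0 = 1. Work upward with a_{k+1} = (k - 7) a_k / (k+1)^2:
  a_1 = (0 - 7)(1) / 1^2 = -7/1 = -7
  a_2 = (1 - 7)(-7) / 2^2 = 42/4 = 21/2
  a_3 = (2 - 7)(21/2) / 3^2 = (-105/2)/9 = -35/6
  a_4 = (3 - 7)(-35/6) / 4^2 = (70/3)/16 = 35/24
  a_5 = (4 - 7)(35/24) / 5^2 = (-35/8)/25 = -7/40
  a_6 = (5 - 7)(-7/40) / 6^2 = (7/20)/36 = 7/720
  a_7 = (6 - 7)(7/720) / 7^2 = (-7/720)/49 = -1/5040
Hence L_7(x) = -x^7/5040 + 7 x^6/720 - 7 x^5/40 + 35 x^4/24 - 35 x^3/6 + 21 x^2/2 - 7 x + 1.

L_7(x); series = -x^7/5040 + 7 x^6/720 - 7 x^5/40 + 35 x^4/24 - 35 x^3/6 + 21 x^2/2 - 7 x + 1


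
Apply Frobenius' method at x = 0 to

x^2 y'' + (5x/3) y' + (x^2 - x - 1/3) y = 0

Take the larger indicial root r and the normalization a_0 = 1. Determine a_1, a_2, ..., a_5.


Write in Frobenius form y'' + (p(x)/x) y' + (q(x)/x^2) y = 0:
  p(x) = 5/3,  q(x) = x^2 - x - 1/3.
Indicial equation: r(r-1) + (5/3) r + (-1/3) = 0 -> roots r_1 = 1/3, r_2 = -1.
Take r = r_1 = 1/3. Let y(x) = x^r sum_{n>=0} a_n x^n with a_0 = 1.
Substitute y = x^r sum a_n x^n and match x^{r+n}. The recurrence is
  D(n) a_n - 1 a_{n-1} + 1 a_{n-2} = 0,  where D(n) = (r+n)(r+n-1) + (5/3)(r+n) + (-1/3).
  a_n = [1 a_{n-1} - 1 a_{n-2}] / D(n).
Since the indicial polynomial factors as (r - r_1)(r - r_2), D(n) = (r_1 + n - r_1)(r_1 + n - r_2) = n(n + 4/3).
Evaluating step by step (a_0 = 1):
  n = 1: D(1) = 1(1 + 4/3) = 7/3; numerator = 1(1) = 1; a_1 = (1)/(7/3) = 3/7
  n = 2: D(2) = 2(2 + 4/3) = 20/3; numerator = 1(3/7) - 1(1) = -4/7; a_2 = (-4/7)/(20/3) = -3/35
  n = 3: D(3) = 3(3 + 4/3) = 13; numerator = 1(-3/35) - 1(3/7) = -18/35; a_3 = (-18/35)/(13) = -18/455
  n = 4: D(4) = 4(4 + 4/3) = 64/3; numerator = 1(-18/455) - 1(-3/35) = 3/65; a_4 = (3/65)/(64/3) = 9/4160
  n = 5: D(5) = 5(5 + 4/3) = 95/3; numerator = 1(9/4160) - 1(-18/455) = 243/5824; a_5 = (243/5824)/(95/3) = 729/553280

r = 1/3; a_0 = 1; a_1 = 3/7; a_2 = -3/35; a_3 = -18/455; a_4 = 9/4160; a_5 = 729/553280


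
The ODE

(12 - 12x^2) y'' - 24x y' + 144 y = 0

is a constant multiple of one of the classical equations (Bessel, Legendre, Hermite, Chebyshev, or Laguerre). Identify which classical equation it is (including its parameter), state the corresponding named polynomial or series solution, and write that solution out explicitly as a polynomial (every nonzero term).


All three coefficients share the factor 12; dividing through by 12 gives  (1 - x^2) y'' - 2x y' + 12 y = 0.
This matches the Legendre equation (1 - x^2) y'' - 2x y' + n(n+1) y = 0 (note the -2x y' term) with n(n+1) = 12, so n = 3; the polynomial solution is P_3(x).
With y = sum_k a_k x^k, matching x^k gives (k+2)(k+1) a_{k+2} = [k(k+1) - n(n+1)] a_k = (k - 3)(k + 4) a_k. The right side vanishes at k = 3, so the series with the parity of 3 terminates at degree 3.
Standard normalization (P_n(1) = 1): leading coefficient (2n)!/(2^n (n!)^2) = 720/(8*36) = 5/2, so a_3 = 5/2. Work downward with a_k = (k+1)(k+2) a_{k+2} / ((k - 3)(k + 4)):
  a_1 = (2)(3)(5/2) / ((1 - 3)(1 + 4)) = 15/(-10) = -3/2
Hence P_3(x) = 5 x^3/2 - 3 x/2.

P_3(x); series = 5 x^3/2 - 3 x/2


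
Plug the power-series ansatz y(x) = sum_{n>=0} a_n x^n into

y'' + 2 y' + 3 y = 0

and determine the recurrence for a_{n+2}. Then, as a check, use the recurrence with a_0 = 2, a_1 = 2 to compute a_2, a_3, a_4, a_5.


Substitute y = sum_n a_n x^n.
y''(x) has coefficient (n+2)(n+1) a_{n+2} at x^n;
2 y'(x) has coefficient 2 (n+1) a_{n+1} at x^n;
3 y(x) has coefficient 3 a_n at x^n.
Matching x^n: (n+2)(n+1) a_{n+2} + 2 (n+1) a_{n+1} + 3 a_n = 0.
Thus a_{n+2} = [-2 (n+1) a_{n+1} - 3 a_n] / ((n+1)(n+2)).

Check with a_0 = 2, a_1 = 2 (apply the recurrence for n = 0, 1, 2, 3): a_0 = 2, a_1 = 2, a_2 = -5, a_3 = 7/3, a_4 = 1/12, a_5 = -23/60.

a_(n+2) = [-2 (n+1) a_(n+1) - 3 a_n] / ((n+1)(n+2)); check: a_0 = 2, a_1 = 2, a_2 = -5, a_3 = 7/3, a_4 = 1/12, a_5 = -23/60


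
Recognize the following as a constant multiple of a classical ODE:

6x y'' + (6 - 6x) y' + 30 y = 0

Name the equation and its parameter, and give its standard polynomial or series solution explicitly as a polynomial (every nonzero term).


All three coefficients share the factor 6; dividing through by 6 gives  x y'' + (1 - x) y' + 5 y = 0.
This matches the Laguerre equation x y'' + (1 - x) y' + n y = 0 with n = 5; the polynomial solution is L_5(x).
With y = sum_k a_k x^k, matching x^k gives (k+1)k a_{k+1} + (k+1) a_{k+1} - k a_k + n a_k = 0, i.e. (k+1)^2 a_{k+1} = (k - n) a_k = (k - 5) a_k. The right side vanishes at k = 5, so the series terminates at degree 5.
Standard normalization L_n(0) = 1 gives a_0 = 1. Work upward with a_{k+1} = (k - 5) a_k / (k+1)^2:
  a_1 = (0 - 5)(1) / 1^2 = -5/1 = -5
  a_2 = (1 - 5)(-5) / 2^2 = 20/4 = 5
  a_3 = (2 - 5)(5) / 3^2 = -15/9 = -5/3
  a_4 = (3 - 5)(-5/3) / 4^2 = (10/3)/16 = 5/24
  a_5 = (4 - 5)(5/24) / 5^2 = (-5/24)/25 = -1/120
Hence L_5(x) = -x^5/120 + 5 x^4/24 - 5 x^3/3 + 5 x^2 - 5 x + 1.

L_5(x); series = -x^5/120 + 5 x^4/24 - 5 x^3/3 + 5 x^2 - 5 x + 1


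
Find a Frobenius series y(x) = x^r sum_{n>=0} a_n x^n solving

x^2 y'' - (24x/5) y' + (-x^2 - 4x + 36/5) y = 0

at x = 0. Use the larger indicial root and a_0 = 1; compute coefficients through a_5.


Write in Frobenius form y'' + (p(x)/x) y' + (q(x)/x^2) y = 0:
  p(x) = -24/5,  q(x) = -x^2 - 4x + 36/5.
Indicial equation: r(r-1) + (-24/5) r + (36/5) = 0 -> roots r_1 = 4, r_2 = 9/5.
Take r = r_1 = 4. Let y(x) = x^r sum_{n>=0} a_n x^n with a_0 = 1.
Substitute y = x^r sum a_n x^n and match x^{r+n}. The recurrence is
  D(n) a_n - 4 a_{n-1} - 1 a_{n-2} = 0,  where D(n) = (r+n)(r+n-1) + (-24/5)(r+n) + (36/5).
  a_n = [4 a_{n-1} + 1 a_{n-2}] / D(n).
Since the indicial polynomial factors as (r - r_1)(r - r_2), D(n) = (r_1 + n - r_1)(r_1 + n - r_2) = n(n + 11/5).
Evaluating step by step (a_0 = 1):
  n = 1: D(1) = 1(1 + 11/5) = 16/5; numerator = 4(1) = 4; a_1 = (4)/(16/5) = 5/4
  n = 2: D(2) = 2(2 + 11/5) = 42/5; numerator = 4(5/4) + 1(1) = 6; a_2 = (6)/(42/5) = 5/7
  n = 3: D(3) = 3(3 + 11/5) = 78/5; numerator = 4(5/7) + 1(5/4) = 115/28; a_3 = (115/28)/(78/5) = 575/2184
  n = 4: D(4) = 4(4 + 11/5) = 124/5; numerator = 4(575/2184) + 1(5/7) = 965/546; a_4 = (965/546)/(124/5) = 4825/67704
  n = 5: D(5) = 5(5 + 11/5) = 36; numerator = 4(4825/67704) + 1(575/2184) = 12375/22568; a_5 = (12375/22568)/(36) = 1375/90272

r = 4; a_0 = 1; a_1 = 5/4; a_2 = 5/7; a_3 = 575/2184; a_4 = 4825/67704; a_5 = 1375/90272


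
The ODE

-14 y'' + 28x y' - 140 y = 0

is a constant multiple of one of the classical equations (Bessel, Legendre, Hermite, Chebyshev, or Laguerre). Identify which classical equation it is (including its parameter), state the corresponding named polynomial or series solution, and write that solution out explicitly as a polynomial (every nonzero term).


All three coefficients share the factor -14; dividing through by -14 gives  y'' - 2x y' + 10 y = 0.
This matches the Hermite equation y'' - 2x y' + 2n y = 0 with 2n = 10, so n = 5; the polynomial solution is H_5(x).
With y = sum_k a_k x^k, matching x^k gives (k+2)(k+1) a_{k+2} = 2(k - n) a_k = 2(k - 5) a_k. The right side vanishes at k = 5, so the series with the parity of 5 terminates at degree 5.
Standard normalization: leading coefficient of H_n is 2^n, so a_5 = 2^5 = 32. Work downward with a_k = (k+1)(k+2) a_{k+2} / (2(k - n)):
  a_3 = (4)(5)(32) / (2(3 - 5)) = 640/(-4) = -160
  a_1 = (2)(3)(-160) / (2(1 - 5)) = -960/(-8) = 120
Hence H_5(x) = 32 x^5 - 160 x^3 + 120 x.

H_5(x); series = 32 x^5 - 160 x^3 + 120 x


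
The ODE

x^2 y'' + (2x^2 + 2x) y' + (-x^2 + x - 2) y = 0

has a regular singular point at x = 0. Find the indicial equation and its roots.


Divide by x^2 to reach normal form y'' + P_1(x) y' + P_2(x) y = 0 with P_1(x) = 2 + 2/x and P_2(x) = -1 + 1/x - 2/x^2.
x = 0 is a singular point because the y'-coefficient 2 + 2/x has a pole at x = 0 and the y-coefficient -1 + 1/x - 2/x^2 has a pole at x = 0.
It is a regular singular point because x P_1(x) = p(x) = 2x + 2 and x^2 P_2(x) = q(x) = -x^2 + x - 2 are polynomials, hence analytic at x = 0.
p(0) = 2,  q(0) = -2.
Indicial equation: r(r-1) + p(0) r + q(0) = 0, i.e. r^2 + (p(0) - 1) r + q(0) = 0, i.e. r^2 + 1 r - 2 = 0.
Discriminant: (1)^2 - 4(-2) = 9, so r = (-1 ± 3)/2.
Solving: r_1 = 1, r_2 = -2.

indicial: r^2 + 1 r - 2 = 0; roots r_1 = 1, r_2 = -2


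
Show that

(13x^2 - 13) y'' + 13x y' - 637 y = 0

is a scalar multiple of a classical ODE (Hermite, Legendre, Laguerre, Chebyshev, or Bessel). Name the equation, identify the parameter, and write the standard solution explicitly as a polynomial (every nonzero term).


All three coefficients share the factor -13; dividing through by -13 gives  (1 - x^2) y'' - x y' + 49 y = 0.
This matches the Chebyshev equation (1 - x^2) y'' - x y' + n^2 y = 0 (note the -x y' term, not -2x y') with n^2 = 49, so n = 7; the polynomial solution is T_7(x).
With y = sum_k a_k x^k, matching x^k gives (k+2)(k+1) a_{k+2} = (k^2 - n^2) a_k = (k - 7)(k + 7) a_k. The right side vanishes at k = 7, so the series with the parity of 7 terminates at degree 7.
Standard normalization: leading coefficient of T_n is 2^(n-1), so a_7 = 2^6 = 64. Work downward with a_k = (k+1)(k+2) a_{k+2} / ((k - 7)(k + 7)):
  a_5 = (6)(7)(64) / ((5 - 7)(5 + 7)) = 2688/(-24) = -112
  a_3 = (4)(5)(-112) / ((3 - 7)(3 + 7)) = -2240/(-40) = 56
  a_1 = (2)(3)(56) / ((1 - 7)(1 + 7)) = 336/(-48) = -7
Hence T_7(x) = 64 x^7 - 112 x^5 + 56 x^3 - 7 x.

T_7(x); series = 64 x^7 - 112 x^5 + 56 x^3 - 7 x


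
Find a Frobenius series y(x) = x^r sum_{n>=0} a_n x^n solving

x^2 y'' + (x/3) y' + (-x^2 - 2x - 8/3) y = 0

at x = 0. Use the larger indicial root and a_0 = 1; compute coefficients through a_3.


Write in Frobenius form y'' + (p(x)/x) y' + (q(x)/x^2) y = 0:
  p(x) = 1/3,  q(x) = -x^2 - 2x - 8/3.
Indicial equation: r(r-1) + (1/3) r + (-8/3) = 0 -> roots r_1 = 2, r_2 = -4/3.
Take r = r_1 = 2. Let y(x) = x^r sum_{n>=0} a_n x^n with a_0 = 1.
Substitute y = x^r sum a_n x^n and match x^{r+n}. The recurrence is
  D(n) a_n - 2 a_{n-1} - 1 a_{n-2} = 0,  where D(n) = (r+n)(r+n-1) + (1/3)(r+n) + (-8/3).
  a_n = [2 a_{n-1} + 1 a_{n-2}] / D(n).
Since the indicial polynomial factors as (r - r_1)(r - r_2), D(n) = (r_1 + n - r_1)(r_1 + n - r_2) = n(n + 10/3).
Evaluating step by step (a_0 = 1):
  n = 1: D(1) = 1(1 + 10/3) = 13/3; numerator = 2(1) = 2; a_1 = (2)/(13/3) = 6/13
  n = 2: D(2) = 2(2 + 10/3) = 32/3; numerator = 2(6/13) + 1(1) = 25/13; a_2 = (25/13)/(32/3) = 75/416
  n = 3: D(3) = 3(3 + 10/3) = 19; numerator = 2(75/416) + 1(6/13) = 171/208; a_3 = (171/208)/(19) = 9/208

r = 2; a_0 = 1; a_1 = 6/13; a_2 = 75/416; a_3 = 9/208


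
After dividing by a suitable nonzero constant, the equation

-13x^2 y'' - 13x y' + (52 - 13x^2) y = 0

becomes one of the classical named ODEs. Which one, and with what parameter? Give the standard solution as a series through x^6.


All three coefficients share the factor -13; dividing through by -13 gives  x^2 y'' + x y' + (x^2 - 4) y = 0.
This matches the Bessel equation x^2 y'' + x y' + (x^2 - nu^2) y = 0 with nu^2 = 4, so nu = 2; the solution bounded at x = 0 is J_2(x).
Frobenius at x = 0: indicial roots ±nu; for r = nu the recurrence k(k + 2nu) c_k = -c_{k-2} gives the standard series J_nu(x) = sum_{k>=0} (-1)^k / (k! (k+nu)!) (x/2)^(2k+nu). Evaluate the first 3 terms:
  k = 0: (-1)^0 / (0! * 2! * 2^2) x^2 = 1/(1*2*4) x^2 = (1/8) x^2
  k = 1: (-1)^1 / (1! * 3! * 2^4) x^4 = -1/(1*6*16) x^4 = (-1/96) x^4
  k = 2: (-1)^2 / (2! * 4! * 2^6) x^6 = 1/(2*24*64) x^6 = (1/3072) x^6
Hence J_2(x) = x^6/3072 - x^4/96 + x^2/8 + ....

J_2(x); series = x^6/3072 - x^4/96 + x^2/8


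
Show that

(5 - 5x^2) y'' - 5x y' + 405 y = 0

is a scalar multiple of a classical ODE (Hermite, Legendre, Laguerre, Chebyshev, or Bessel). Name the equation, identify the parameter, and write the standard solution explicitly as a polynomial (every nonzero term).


All three coefficients share the factor 5; dividing through by 5 gives  (1 - x^2) y'' - x y' + 81 y = 0.
This matches the Chebyshev equation (1 - x^2) y'' - x y' + n^2 y = 0 (note the -x y' term, not -2x y') with n^2 = 81, so n = 9; the polynomial solution is T_9(x).
With y = sum_k a_k x^k, matching x^k gives (k+2)(k+1) a_{k+2} = (k^2 - n^2) a_k = (k - 9)(k + 9) a_k. The right side vanishes at k = 9, so the series with the parity of 9 terminates at degree 9.
Standard normalization: leading coefficient of T_n is 2^(n-1), so a_9 = 2^8 = 256. Work downward with a_k = (k+1)(k+2) a_{k+2} / ((k - 9)(k + 9)):
  a_7 = (8)(9)(256) / ((7 - 9)(7 + 9)) = 18432/(-32) = -576
  a_5 = (6)(7)(-576) / ((5 - 9)(5 + 9)) = -24192/(-56) = 432
  a_3 = (4)(5)(432) / ((3 - 9)(3 + 9)) = 8640/(-72) = -120
  a_1 = (2)(3)(-120) / ((1 - 9)(1 + 9)) = -720/(-80) = 9
Hence T_9(x) = 256 x^9 - 576 x^7 + 432 x^5 - 120 x^3 + 9 x.

T_9(x); series = 256 x^9 - 576 x^7 + 432 x^5 - 120 x^3 + 9 x


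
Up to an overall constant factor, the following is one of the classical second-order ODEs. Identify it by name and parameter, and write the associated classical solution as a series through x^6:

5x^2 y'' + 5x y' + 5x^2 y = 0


All three coefficients share the factor 5; dividing through by 5 gives  x^2 y'' + x y' + x^2 y = 0.
This matches the Bessel equation x^2 y'' + x y' + (x^2 - nu^2) y = 0 with nu^2 = 0, so nu = 0; the solution bounded at x = 0 is J_0(x).
Frobenius at x = 0: indicial roots ±nu; for r = nu the recurrence k(k + 2nu) c_k = -c_{k-2} gives the standard series J_nu(x) = sum_{k>=0} (-1)^k / (k! (k+nu)!) (x/2)^(2k+nu). Evaluate the first 4 terms:
  k = 0: (-1)^0 / (0! * 0! * 2^0) x^0 = 1/(1*1*1) x^0 = (1) x^0
  k = 1: (-1)^1 / (1! * 1! * 2^2) x^2 = -1/(1*1*4) x^2 = (-1/4) x^2
  k = 2: (-1)^2 / (2! * 2! * 2^4) x^4 = 1/(2*2*16) x^4 = (1/64) x^4
  k = 3: (-1)^3 / (3! * 3! * 2^6) x^6 = -1/(6*6*64) x^6 = (-1/2304) x^6
Hence J_0(x) = -x^6/2304 + x^4/64 - x^2/4 + 1 + ....

J_0(x); series = -x^6/2304 + x^4/64 - x^2/4 + 1


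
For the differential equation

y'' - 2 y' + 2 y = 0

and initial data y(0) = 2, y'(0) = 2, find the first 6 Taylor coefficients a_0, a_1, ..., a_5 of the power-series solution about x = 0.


Ansatz: y(x) = sum_{n>=0} a_n x^n, so y'(x) = sum_{n>=1} n a_n x^(n-1) and y''(x) = sum_{n>=2} n(n-1) a_n x^(n-2).
Substitute into P(x) y'' + Q(x) y' + R(x) y = 0 with P(x) = 1, Q(x) = -2, R(x) = 2, and match powers of x.
Initial conditions: a_0 = 2, a_1 = 2.
Setting the coefficient of each power of x to zero and solving order by order (substituting the coefficients already found):
  x^0: 2 a_2 - 2 a_1 + 2 a_0 = 0  ->  2 a_2 = 2 a_1 - 2 a_0 = 0  ->  a_2 = 0
  x^1: 6 a_3 - 4 a_2 + 2 a_1 = 0  ->  6 a_3 = 4 a_2 - 2 a_1 = -4  ->  a_3 = -2/3
  x^2: 12 a_4 - 6 a_3 + 2 a_2 = 0  ->  12 a_4 = 6 a_3 - 2 a_2 = -4  ->  a_4 = -1/3
  x^3: 20 a_5 - 8 a_4 + 2 a_3 = 0  ->  20 a_5 = 8 a_4 - 2 a_3 = -4/3  ->  a_5 = -1/15
Truncated series: y(x) = 2 + 2 x - (2/3) x^3 - (1/3) x^4 - (1/15) x^5 + O(x^6).

a_0 = 2; a_1 = 2; a_2 = 0; a_3 = -2/3; a_4 = -1/3; a_5 = -1/15


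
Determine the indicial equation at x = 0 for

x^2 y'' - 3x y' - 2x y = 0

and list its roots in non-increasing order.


Divide by x^2 to reach normal form y'' + P_1(x) y' + P_2(x) y = 0 with P_1(x) = -3/x and P_2(x) = -2/x.
x = 0 is a singular point because the y'-coefficient -3/x has a pole at x = 0 and the y-coefficient -2/x has a pole at x = 0.
It is a regular singular point because x P_1(x) = p(x) = -3 and x^2 P_2(x) = q(x) = -2x are polynomials, hence analytic at x = 0.
p(0) = -3,  q(0) = 0.
Indicial equation: r(r-1) + p(0) r + q(0) = 0, i.e. r^2 + (p(0) - 1) r + q(0) = 0, i.e. r^2 - 4 r = 0.
Discriminant: (-4)^2 - 4(0) = 16, so r = (4 ± 4)/2.
Solving: r_1 = 4, r_2 = 0.

indicial: r^2 - 4 r = 0; roots r_1 = 4, r_2 = 0


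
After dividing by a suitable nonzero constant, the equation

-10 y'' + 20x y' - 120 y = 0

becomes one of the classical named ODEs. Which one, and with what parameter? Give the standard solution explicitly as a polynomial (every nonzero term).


All three coefficients share the factor -10; dividing through by -10 gives  y'' - 2x y' + 12 y = 0.
This matches the Hermite equation y'' - 2x y' + 2n y = 0 with 2n = 12, so n = 6; the polynomial solution is H_6(x).
With y = sum_k a_k x^k, matching x^k gives (k+2)(k+1) a_{k+2} = 2(k - n) a_k = 2(k - 6) a_k. The right side vanishes at k = 6, so the series with the parity of 6 terminates at degree 6.
Standard normalization: leading coefficient of H_n is 2^n, so a_6 = 2^6 = 64. Work downward with a_k = (k+1)(k+2) a_{k+2} / (2(k - n)):
  a_4 = (5)(6)(64) / (2(4 - 6)) = 1920/(-4) = -480
  a_2 = (3)(4)(-480) / (2(2 - 6)) = -5760/(-8) = 720
  a_0 = (1)(2)(720) / (2(0 - 6)) = 1440/(-12) = -120
Hence H_6(x) = 64 x^6 - 480 x^4 + 720 x^2 - 120.

H_6(x); series = 64 x^6 - 480 x^4 + 720 x^2 - 120


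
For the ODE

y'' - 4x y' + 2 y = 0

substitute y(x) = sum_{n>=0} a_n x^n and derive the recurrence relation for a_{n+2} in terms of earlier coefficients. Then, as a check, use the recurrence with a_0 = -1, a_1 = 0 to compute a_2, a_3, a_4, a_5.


Substitute y = sum_n a_n x^n.
y''(x) has coefficient (n+2)(n+1) a_{n+2} at x^n;
-4 x y'(x) has coefficient -4 n a_n at x^n (shift);
2 y(x) has coefficient 2 a_n at x^n.
Matching x^n: (n+2)(n+1) a_{n+2} + (-4n + 2) a_n = 0.
Thus a_{n+2} = (4n - 2) / ((n+1)(n+2)) * a_n.

Check with a_0 = -1, a_1 = 0 (apply the recurrence for n = 0, 1, 2, 3): a_0 = -1, a_1 = 0, a_2 = 1, a_3 = 0, a_4 = 1/2, a_5 = 0.

a_(n+2) = (4n - 2) / ((n+1)(n+2)) * a_n; check: a_0 = -1, a_1 = 0, a_2 = 1, a_3 = 0, a_4 = 1/2, a_5 = 0


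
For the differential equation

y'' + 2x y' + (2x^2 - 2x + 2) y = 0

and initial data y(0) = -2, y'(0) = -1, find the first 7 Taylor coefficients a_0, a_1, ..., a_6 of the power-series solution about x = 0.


Ansatz: y(x) = sum_{n>=0} a_n x^n, so y'(x) = sum_{n>=1} n a_n x^(n-1) and y''(x) = sum_{n>=2} n(n-1) a_n x^(n-2).
Substitute into P(x) y'' + Q(x) y' + R(x) y = 0 with P(x) = 1, Q(x) = 2x, R(x) = 2x^2 - 2x + 2, and match powers of x.
Initial conditions: a_0 = -2, a_1 = -1.
Setting the coefficient of each power of x to zero and solving order by order (substituting the coefficients already found):
  x^0: 2 a_2 + 2 a_0 = 0  ->  2 a_2 = -2 a_0 = 4  ->  a_2 = 2
  x^1: 6 a_3 + 4 a_1 - 2 a_0 = 0  ->  6 a_3 = -4 a_1 + 2 a_0 = 0  ->  a_3 = 0
  x^2: 12 a_4 + 6 a_2 - 2 a_1 + 2 a_0 = 0  ->  12 a_4 = -6 a_2 + 2 a_1 - 2 a_0 = -10  ->  a_4 = -5/6
  x^3: 20 a_5 + 8 a_3 - 2 a_2 + 2 a_1 = 0  ->  20 a_5 = -8 a_3 + 2 a_2 - 2 a_1 = 6  ->  a_5 = 3/10
  x^4: 30 a_6 + 10 a_4 - 2 a_3 + 2 a_2 = 0  ->  30 a_6 = -10 a_4 + 2 a_3 - 2 a_2 = 13/3  ->  a_6 = 13/90
Truncated series: y(x) = -2 - x + 2 x^2 - (5/6) x^4 + (3/10) x^5 + (13/90) x^6 + O(x^7).

a_0 = -2; a_1 = -1; a_2 = 2; a_3 = 0; a_4 = -5/6; a_5 = 3/10; a_6 = 13/90


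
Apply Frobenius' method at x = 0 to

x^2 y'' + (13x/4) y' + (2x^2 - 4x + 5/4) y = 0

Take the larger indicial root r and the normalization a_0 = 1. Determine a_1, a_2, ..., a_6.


Write in Frobenius form y'' + (p(x)/x) y' + (q(x)/x^2) y = 0:
  p(x) = 13/4,  q(x) = 2x^2 - 4x + 5/4.
Indicial equation: r(r-1) + (13/4) r + (5/4) = 0 -> roots r_1 = -1, r_2 = -5/4.
Take r = r_1 = -1. Let y(x) = x^r sum_{n>=0} a_n x^n with a_0 = 1.
Substitute y = x^r sum a_n x^n and match x^{r+n}. The recurrence is
  D(n) a_n - 4 a_{n-1} + 2 a_{n-2} = 0,  where D(n) = (r+n)(r+n-1) + (13/4)(r+n) + (5/4).
  a_n = [4 a_{n-1} - 2 a_{n-2}] / D(n).
Since the indicial polynomial factors as (r - r_1)(r - r_2), D(n) = (r_1 + n - r_1)(r_1 + n - r_2) = n(n + 1/4).
Evaluating step by step (a_0 = 1):
  n = 1: D(1) = 1(1 + 1/4) = 5/4; numerator = 4(1) = 4; a_1 = (4)/(5/4) = 16/5
  n = 2: D(2) = 2(2 + 1/4) = 9/2; numerator = 4(16/5) - 2(1) = 54/5; a_2 = (54/5)/(9/2) = 12/5
  n = 3: D(3) = 3(3 + 1/4) = 39/4; numerator = 4(12/5) - 2(16/5) = 16/5; a_3 = (16/5)/(39/4) = 64/195
  n = 4: D(4) = 4(4 + 1/4) = 17; numerator = 4(64/195) - 2(12/5) = -136/39; a_4 = (-136/39)/(17) = -8/39
  n = 5: D(5) = 5(5 + 1/4) = 105/4; numerator = 4(-8/39) - 2(64/195) = -96/65; a_5 = (-96/65)/(105/4) = -128/2275
  n = 6: D(6) = 6(6 + 1/4) = 75/2; numerator = 4(-128/2275) - 2(-8/39) = 1264/6825; a_6 = (1264/6825)/(75/2) = 2528/511875

r = -1; a_0 = 1; a_1 = 16/5; a_2 = 12/5; a_3 = 64/195; a_4 = -8/39; a_5 = -128/2275; a_6 = 2528/511875


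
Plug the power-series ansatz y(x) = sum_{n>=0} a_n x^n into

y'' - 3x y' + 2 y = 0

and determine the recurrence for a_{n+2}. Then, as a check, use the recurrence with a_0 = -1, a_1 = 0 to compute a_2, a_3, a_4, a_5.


Substitute y = sum_n a_n x^n.
y''(x) has coefficient (n+2)(n+1) a_{n+2} at x^n;
-3 x y'(x) has coefficient -3 n a_n at x^n (shift);
2 y(x) has coefficient 2 a_n at x^n.
Matching x^n: (n+2)(n+1) a_{n+2} + (-3n + 2) a_n = 0.
Thus a_{n+2} = (3n - 2) / ((n+1)(n+2)) * a_n.

Check with a_0 = -1, a_1 = 0 (apply the recurrence for n = 0, 1, 2, 3): a_0 = -1, a_1 = 0, a_2 = 1, a_3 = 0, a_4 = 1/3, a_5 = 0.

a_(n+2) = (3n - 2) / ((n+1)(n+2)) * a_n; check: a_0 = -1, a_1 = 0, a_2 = 1, a_3 = 0, a_4 = 1/3, a_5 = 0


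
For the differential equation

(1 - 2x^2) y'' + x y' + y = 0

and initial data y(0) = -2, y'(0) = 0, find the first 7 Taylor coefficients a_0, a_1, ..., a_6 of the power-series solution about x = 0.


Ansatz: y(x) = sum_{n>=0} a_n x^n, so y'(x) = sum_{n>=1} n a_n x^(n-1) and y''(x) = sum_{n>=2} n(n-1) a_n x^(n-2).
Substitute into P(x) y'' + Q(x) y' + R(x) y = 0 with P(x) = 1 - 2x^2, Q(x) = x, R(x) = 1, and match powers of x.
Initial conditions: a_0 = -2, a_1 = 0.
Setting the coefficient of each power of x to zero and solving order by order (substituting the coefficients already found):
  x^0: 2 a_2 + a_0 = 0  ->  2 a_2 = -a_0 = 2  ->  a_2 = 1
  x^1: 6 a_3 + 2 a_1 = 0  ->  6 a_3 = -2 a_1 = 0  ->  a_3 = 0
  x^2: 12 a_4 - a_2 = 0  ->  12 a_4 = a_2 = 1  ->  a_4 = 1/12
  x^3: 20 a_5 - 8 a_3 = 0  ->  20 a_5 = 8 a_3 = 0  ->  a_5 = 0
  x^4: 30 a_6 - 19 a_4 = 0  ->  30 a_6 = 19 a_4 = 19/12  ->  a_6 = 19/360
Truncated series: y(x) = -2 + x^2 + (1/12) x^4 + (19/360) x^6 + O(x^7).

a_0 = -2; a_1 = 0; a_2 = 1; a_3 = 0; a_4 = 1/12; a_5 = 0; a_6 = 19/360


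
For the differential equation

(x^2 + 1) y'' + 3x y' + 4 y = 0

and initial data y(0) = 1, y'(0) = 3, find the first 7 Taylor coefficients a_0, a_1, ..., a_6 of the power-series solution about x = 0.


Ansatz: y(x) = sum_{n>=0} a_n x^n, so y'(x) = sum_{n>=1} n a_n x^(n-1) and y''(x) = sum_{n>=2} n(n-1) a_n x^(n-2).
Substitute into P(x) y'' + Q(x) y' + R(x) y = 0 with P(x) = x^2 + 1, Q(x) = 3x, R(x) = 4, and match powers of x.
Initial conditions: a_0 = 1, a_1 = 3.
Setting the coefficient of each power of x to zero and solving order by order (substituting the coefficients already found):
  x^0: 2 a_2 + 4 a_0 = 0  ->  2 a_2 = -4 a_0 = -4  ->  a_2 = -2
  x^1: 6 a_3 + 7 a_1 = 0  ->  6 a_3 = -7 a_1 = -21  ->  a_3 = -7/2
  x^2: 12 a_4 + 12 a_2 = 0  ->  12 a_4 = -12 a_2 = 24  ->  a_4 = 2
  x^3: 20 a_5 + 19 a_3 = 0  ->  20 a_5 = -19 a_3 = 133/2  ->  a_5 = 133/40
  x^4: 30 a_6 + 28 a_4 = 0  ->  30 a_6 = -28 a_4 = -56  ->  a_6 = -28/15
Truncated series: y(x) = 1 + 3 x - 2 x^2 - (7/2) x^3 + 2 x^4 + (133/40) x^5 - (28/15) x^6 + O(x^7).

a_0 = 1; a_1 = 3; a_2 = -2; a_3 = -7/2; a_4 = 2; a_5 = 133/40; a_6 = -28/15


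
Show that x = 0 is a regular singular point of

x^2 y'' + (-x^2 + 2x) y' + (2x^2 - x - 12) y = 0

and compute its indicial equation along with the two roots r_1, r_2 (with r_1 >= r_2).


Divide by x^2 to reach normal form y'' + P_1(x) y' + P_2(x) y = 0 with P_1(x) = -1 + 2/x and P_2(x) = 2 - 1/x - 12/x^2.
x = 0 is a singular point because the y'-coefficient -1 + 2/x has a pole at x = 0 and the y-coefficient 2 - 1/x - 12/x^2 has a pole at x = 0.
It is a regular singular point because x P_1(x) = p(x) = 2 - x and x^2 P_2(x) = q(x) = 2x^2 - x - 12 are polynomials, hence analytic at x = 0.
p(0) = 2,  q(0) = -12.
Indicial equation: r(r-1) + p(0) r + q(0) = 0, i.e. r^2 + (p(0) - 1) r + q(0) = 0, i.e. r^2 + 1 r - 12 = 0.
Discriminant: (1)^2 - 4(-12) = 49, so r = (-1 ± 7)/2.
Solving: r_1 = 3, r_2 = -4.

indicial: r^2 + 1 r - 12 = 0; roots r_1 = 3, r_2 = -4


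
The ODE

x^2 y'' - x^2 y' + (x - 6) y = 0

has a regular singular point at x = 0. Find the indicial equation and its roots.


Divide by x^2 to reach normal form y'' + P_1(x) y' + P_2(x) y = 0 with P_1(x) = -1 and P_2(x) = 1/x - 6/x^2.
x = 0 is a singular point because the y-coefficient 1/x - 6/x^2 has a pole at x = 0.
It is a regular singular point because x P_1(x) = p(x) = -x and x^2 P_2(x) = q(x) = x - 6 are polynomials, hence analytic at x = 0.
p(0) = 0,  q(0) = -6.
Indicial equation: r(r-1) + p(0) r + q(0) = 0, i.e. r^2 + (p(0) - 1) r + q(0) = 0, i.e. r^2 - 1 r - 6 = 0.
Discriminant: (-1)^2 - 4(-6) = 25, so r = (1 ± 5)/2.
Solving: r_1 = 3, r_2 = -2.

indicial: r^2 - 1 r - 6 = 0; roots r_1 = 3, r_2 = -2


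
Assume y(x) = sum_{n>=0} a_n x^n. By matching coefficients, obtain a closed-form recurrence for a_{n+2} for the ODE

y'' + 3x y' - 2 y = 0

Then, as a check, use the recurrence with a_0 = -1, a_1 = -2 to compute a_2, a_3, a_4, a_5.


Substitute y = sum_n a_n x^n.
y''(x) has coefficient (n+2)(n+1) a_{n+2} at x^n;
3 x y'(x) has coefficient 3 n a_n at x^n (shift);
-2 y(x) has coefficient -2 a_n at x^n.
Matching x^n: (n+2)(n+1) a_{n+2} + (3n - 2) a_n = 0.
Thus a_{n+2} = (-3n + 2) / ((n+1)(n+2)) * a_n.

Check with a_0 = -1, a_1 = -2 (apply the recurrence for n = 0, 1, 2, 3): a_0 = -1, a_1 = -2, a_2 = -1, a_3 = 1/3, a_4 = 1/3, a_5 = -7/60.

a_(n+2) = (-3n + 2) / ((n+1)(n+2)) * a_n; check: a_0 = -1, a_1 = -2, a_2 = -1, a_3 = 1/3, a_4 = 1/3, a_5 = -7/60


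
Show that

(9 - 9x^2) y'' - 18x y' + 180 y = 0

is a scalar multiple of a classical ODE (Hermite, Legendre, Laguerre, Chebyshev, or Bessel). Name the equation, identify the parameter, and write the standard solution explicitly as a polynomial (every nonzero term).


All three coefficients share the factor 9; dividing through by 9 gives  (1 - x^2) y'' - 2x y' + 20 y = 0.
This matches the Legendre equation (1 - x^2) y'' - 2x y' + n(n+1) y = 0 (note the -2x y' term) with n(n+1) = 20, so n = 4; the polynomial solution is P_4(x).
With y = sum_k a_k x^k, matching x^k gives (k+2)(k+1) a_{k+2} = [k(k+1) - n(n+1)] a_k = (k - 4)(k + 5) a_k. The right side vanishes at k = 4, so the series with the parity of 4 terminates at degree 4.
Standard normalization (P_n(1) = 1): leading coefficient (2n)!/(2^n (n!)^2) = 40320/(16*576) = 35/8, so a_4 = 35/8. Work downward with a_k = (k+1)(k+2) a_{k+2} / ((k - 4)(k + 5)):
  a_2 = (3)(4)(35/8) / ((2 - 4)(2 + 5)) = (105/2)/(-14) = -15/4
  a_0 = (1)(2)(-15/4) / ((0 - 4)(0 + 5)) = (-15/2)/(-20) = 3/8
Hence P_4(x) = 35 x^4/8 - 15 x^2/4 + 3/8.

P_4(x); series = 35 x^4/8 - 15 x^2/4 + 3/8


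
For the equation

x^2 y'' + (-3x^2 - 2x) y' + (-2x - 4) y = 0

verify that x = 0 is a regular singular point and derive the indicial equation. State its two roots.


Divide by x^2 to reach normal form y'' + P_1(x) y' + P_2(x) y = 0 with P_1(x) = -3 - 2/x and P_2(x) = -2/x - 4/x^2.
x = 0 is a singular point because the y'-coefficient -3 - 2/x has a pole at x = 0 and the y-coefficient -2/x - 4/x^2 has a pole at x = 0.
It is a regular singular point because x P_1(x) = p(x) = -3x - 2 and x^2 P_2(x) = q(x) = -2x - 4 are polynomials, hence analytic at x = 0.
p(0) = -2,  q(0) = -4.
Indicial equation: r(r-1) + p(0) r + q(0) = 0, i.e. r^2 + (p(0) - 1) r + q(0) = 0, i.e. r^2 - 3 r - 4 = 0.
Discriminant: (-3)^2 - 4(-4) = 25, so r = (3 ± 5)/2.
Solving: r_1 = 4, r_2 = -1.

indicial: r^2 - 3 r - 4 = 0; roots r_1 = 4, r_2 = -1


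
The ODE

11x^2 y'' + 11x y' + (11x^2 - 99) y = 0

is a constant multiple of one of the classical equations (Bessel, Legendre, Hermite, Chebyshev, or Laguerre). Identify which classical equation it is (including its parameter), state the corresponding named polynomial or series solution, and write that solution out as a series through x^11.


All three coefficients share the factor 11; dividing through by 11 gives  x^2 y'' + x y' + (x^2 - 9) y = 0.
This matches the Bessel equation x^2 y'' + x y' + (x^2 - nu^2) y = 0 with nu^2 = 9, so nu = 3; the solution bounded at x = 0 is J_3(x).
Frobenius at x = 0: indicial roots ±nu; for r = nu the recurrence k(k + 2nu) c_k = -c_{k-2} gives the standard series J_nu(x) = sum_{k>=0} (-1)^k / (k! (k+nu)!) (x/2)^(2k+nu). Evaluate the first 5 terms:
  k = 0: (-1)^0 / (0! * 3! * 2^3) x^3 = 1/(1*6*8) x^3 = (1/48) x^3
  k = 1: (-1)^1 / (1! * 4! * 2^5) x^5 = -1/(1*24*32) x^5 = (-1/768) x^5
  k = 2: (-1)^2 / (2! * 5! * 2^7) x^7 = 1/(2*120*128) x^7 = (1/30720) x^7
  k = 3: (-1)^3 / (3! * 6! * 2^9) x^9 = -1/(6*720*512) x^9 = (-1/2211840) x^9
  k = 4: (-1)^4 / (4! * 7! * 2^11) x^11 = 1/(24*5040*2048) x^11 = (1/247726080) x^11
Hence J_3(x) = x^11/247726080 - x^9/2211840 + x^7/30720 - x^5/768 + x^3/48 + ....

J_3(x); series = x^11/247726080 - x^9/2211840 + x^7/30720 - x^5/768 + x^3/48


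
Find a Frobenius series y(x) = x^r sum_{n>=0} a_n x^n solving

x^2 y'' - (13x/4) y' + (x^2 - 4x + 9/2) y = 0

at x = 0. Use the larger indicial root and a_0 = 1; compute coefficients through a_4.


Write in Frobenius form y'' + (p(x)/x) y' + (q(x)/x^2) y = 0:
  p(x) = -13/4,  q(x) = x^2 - 4x + 9/2.
Indicial equation: r(r-1) + (-13/4) r + (9/2) = 0 -> roots r_1 = 9/4, r_2 = 2.
Take r = r_1 = 9/4. Let y(x) = x^r sum_{n>=0} a_n x^n with a_0 = 1.
Substitute y = x^r sum a_n x^n and match x^{r+n}. The recurrence is
  D(n) a_n - 4 a_{n-1} + 1 a_{n-2} = 0,  where D(n) = (r+n)(r+n-1) + (-13/4)(r+n) + (9/2).
  a_n = [4 a_{n-1} - 1 a_{n-2}] / D(n).
Since the indicial polynomial factors as (r - r_1)(r - r_2), D(n) = (r_1 + n - r_1)(r_1 + n - r_2) = n(n + 1/4).
Evaluating step by step (a_0 = 1):
  n = 1: D(1) = 1(1 + 1/4) = 5/4; numerator = 4(1) = 4; a_1 = (4)/(5/4) = 16/5
  n = 2: D(2) = 2(2 + 1/4) = 9/2; numerator = 4(16/5) - 1(1) = 59/5; a_2 = (59/5)/(9/2) = 118/45
  n = 3: D(3) = 3(3 + 1/4) = 39/4; numerator = 4(118/45) - 1(16/5) = 328/45; a_3 = (328/45)/(39/4) = 1312/1755
  n = 4: D(4) = 4(4 + 1/4) = 17; numerator = 4(1312/1755) - 1(118/45) = 646/1755; a_4 = (646/1755)/(17) = 38/1755

r = 9/4; a_0 = 1; a_1 = 16/5; a_2 = 118/45; a_3 = 1312/1755; a_4 = 38/1755


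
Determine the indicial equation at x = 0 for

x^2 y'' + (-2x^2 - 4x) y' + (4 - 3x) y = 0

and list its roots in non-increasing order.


Divide by x^2 to reach normal form y'' + P_1(x) y' + P_2(x) y = 0 with P_1(x) = -2 - 4/x and P_2(x) = -3/x + 4/x^2.
x = 0 is a singular point because the y'-coefficient -2 - 4/x has a pole at x = 0 and the y-coefficient -3/x + 4/x^2 has a pole at x = 0.
It is a regular singular point because x P_1(x) = p(x) = -2x - 4 and x^2 P_2(x) = q(x) = 4 - 3x are polynomials, hence analytic at x = 0.
p(0) = -4,  q(0) = 4.
Indicial equation: r(r-1) + p(0) r + q(0) = 0, i.e. r^2 + (p(0) - 1) r + q(0) = 0, i.e. r^2 - 5 r + 4 = 0.
Discriminant: (-5)^2 - 4(4) = 9, so r = (5 ± 3)/2.
Solving: r_1 = 4, r_2 = 1.

indicial: r^2 - 5 r + 4 = 0; roots r_1 = 4, r_2 = 1


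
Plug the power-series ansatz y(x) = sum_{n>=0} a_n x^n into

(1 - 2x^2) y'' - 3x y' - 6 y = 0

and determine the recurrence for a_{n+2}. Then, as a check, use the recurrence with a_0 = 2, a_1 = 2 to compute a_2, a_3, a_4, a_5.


Substitute y = sum_n a_n x^n.
(1 - 2 x^2) y'' contributes (n+2)(n+1) a_{n+2} - 2 n(n-1) a_n at x^n.
-3 x y'(x) contributes -3 n a_n at x^n.
-6 y(x) contributes -6 a_n at x^n.
Matching x^n: (n+2)(n+1) a_{n+2} + (-2 n(n-1) - 3 n - 6) a_n = 0.
Thus a_{n+2} = (2 n(n-1) + 3 n + 6) / ((n+1)(n+2)) * a_n.

Check with a_0 = 2, a_1 = 2 (apply the recurrence for n = 0, 1, 2, 3): a_0 = 2, a_1 = 2, a_2 = 6, a_3 = 3, a_4 = 8, a_5 = 81/20.

a_(n+2) = (2 n(n-1) + 3 n + 6) / ((n+1)(n+2)) * a_n; check: a_0 = 2, a_1 = 2, a_2 = 6, a_3 = 3, a_4 = 8, a_5 = 81/20
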